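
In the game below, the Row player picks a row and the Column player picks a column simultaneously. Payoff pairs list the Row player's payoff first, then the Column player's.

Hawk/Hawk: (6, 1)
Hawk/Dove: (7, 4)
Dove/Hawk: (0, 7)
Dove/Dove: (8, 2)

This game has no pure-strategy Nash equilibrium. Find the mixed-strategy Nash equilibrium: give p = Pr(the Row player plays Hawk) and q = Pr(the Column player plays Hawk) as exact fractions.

p = 5/8, q = 1/7

Each player's mixing probability is pinned down by making the *other* player indifferent.
The Column player indifferent between Hawk and Dove: p·1 + (1−p)·7 = p·4 + (1−p)·2 ⟹ 7 + (-6)p = 2 + 2p ⟹ p = 5/8.
The Row player indifferent between Hawk and Dove: q·6 + (1−q)·7 = q·0 + (1−q)·8 ⟹ 7 + (-1)q = 8 + (-8)q ⟹ q = 1/7.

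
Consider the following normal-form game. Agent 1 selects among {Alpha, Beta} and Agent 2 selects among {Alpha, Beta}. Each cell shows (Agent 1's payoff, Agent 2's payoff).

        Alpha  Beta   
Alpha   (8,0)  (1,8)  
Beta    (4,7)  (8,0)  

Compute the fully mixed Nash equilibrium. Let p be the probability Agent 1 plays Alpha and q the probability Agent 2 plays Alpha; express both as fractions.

p = 7/15, q = 7/11

In a mixed NE each player is indifferent between their pure strategies, so the opponent's mix sets the indifference.
Agent 2 indifferent between Alpha and Beta: p·0 + (1−p)·7 = p·8 + (1−p)·0 ⟹ 7 + (-7)p = 0 + 8p ⟹ p = 7/15.
Agent 1 indifferent between Alpha and Beta: q·8 + (1−q)·1 = q·4 + (1−q)·8 ⟹ 1 + 7q = 8 + (-4)q ⟹ q = 7/11.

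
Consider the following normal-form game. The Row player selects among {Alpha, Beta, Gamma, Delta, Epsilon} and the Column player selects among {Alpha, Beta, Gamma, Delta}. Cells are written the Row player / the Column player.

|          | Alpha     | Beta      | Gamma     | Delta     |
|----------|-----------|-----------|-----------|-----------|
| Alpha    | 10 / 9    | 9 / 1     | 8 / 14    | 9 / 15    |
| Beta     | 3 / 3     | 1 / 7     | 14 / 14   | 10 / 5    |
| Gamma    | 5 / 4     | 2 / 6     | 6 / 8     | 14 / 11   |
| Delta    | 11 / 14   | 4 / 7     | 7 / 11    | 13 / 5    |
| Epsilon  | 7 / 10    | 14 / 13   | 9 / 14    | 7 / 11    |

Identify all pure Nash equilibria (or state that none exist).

(Beta, Gamma), (Gamma, Delta), and (Delta, Alpha)

A profile is a Nash equilibrium when each player is best-responding to the other.
The Row player's best responses — vs Alpha: Delta (payoff 11); vs Beta: Epsilon (payoff 14); vs Gamma: Beta (payoff 14); vs Delta: Gamma (payoff 14).
The Column player's best responses — vs Alpha: Delta (payoff 15); vs Beta: Gamma (payoff 14); vs Gamma: Delta (payoff 11); vs Delta: Alpha (payoff 14); vs Epsilon: Gamma (payoff 14).
Mutual best responses occur at (Beta, Gamma), (Gamma, Delta), and (Delta, Alpha); at each, neither player gains by switching.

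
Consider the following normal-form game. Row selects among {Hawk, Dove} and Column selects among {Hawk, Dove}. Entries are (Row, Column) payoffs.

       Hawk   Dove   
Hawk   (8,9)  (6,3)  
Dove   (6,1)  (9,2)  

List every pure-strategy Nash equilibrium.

(Hawk, Hawk) and (Dove, Dove)

A profile is a Nash equilibrium when each player is best-responding to the other.
Row's best responses — vs Hawk: Hawk (payoff 8); vs Dove: Dove (payoff 9).
Column's best responses — vs Hawk: Hawk (payoff 9); vs Dove: Dove (payoff 2).
Mutual best responses occur at (Hawk, Hawk) and (Dove, Dove); at each, neither player gains by switching.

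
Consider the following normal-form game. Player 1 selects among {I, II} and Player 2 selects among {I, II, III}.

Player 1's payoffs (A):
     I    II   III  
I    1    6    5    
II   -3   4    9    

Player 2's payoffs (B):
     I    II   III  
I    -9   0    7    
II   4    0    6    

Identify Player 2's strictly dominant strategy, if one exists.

III

A strategy is strictly dominant if it gives Player 2 a strictly higher payoff than every other strategy, against every choice by the opponent.
III strictly dominates: vs I: 7 > each of {-9, 0}; vs II: 6 > each of {4, 0}.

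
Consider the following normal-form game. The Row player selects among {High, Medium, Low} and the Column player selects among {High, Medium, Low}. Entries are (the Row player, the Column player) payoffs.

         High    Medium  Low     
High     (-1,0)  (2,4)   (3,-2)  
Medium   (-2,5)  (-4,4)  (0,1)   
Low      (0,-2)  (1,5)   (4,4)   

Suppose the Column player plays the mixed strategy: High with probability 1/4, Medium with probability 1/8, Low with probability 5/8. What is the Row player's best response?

Compute the Row player's expected payoff from each pure strategy against the given mix.
High: (1/4)·(-1) + (1/8)·2 + (5/8)·3 = 15/8
Medium: (1/4)·(-2) + (1/8)·(-4) + (5/8)·0 = -1
Low: (1/4)·0 + (1/8)·1 + (5/8)·4 = 21/8
Highest expected payoff is 21/8, from Low.

Low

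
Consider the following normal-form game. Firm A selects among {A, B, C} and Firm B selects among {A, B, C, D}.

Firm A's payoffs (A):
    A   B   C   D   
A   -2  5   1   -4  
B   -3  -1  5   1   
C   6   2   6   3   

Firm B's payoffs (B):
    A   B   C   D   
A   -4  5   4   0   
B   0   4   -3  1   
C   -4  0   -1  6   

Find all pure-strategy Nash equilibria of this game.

A profile is a Nash equilibrium when each player is best-responding to the other.
Firm A's best responses — vs A: C (payoff 6); vs B: A (payoff 5); vs C: C (payoff 6); vs D: C (payoff 3).
Firm B's best responses — vs A: B (payoff 5); vs B: B (payoff 4); vs C: D (payoff 6).
Mutual best responses occur at (A, B) and (C, D); at each, neither player gains by switching.

(A, B) and (C, D)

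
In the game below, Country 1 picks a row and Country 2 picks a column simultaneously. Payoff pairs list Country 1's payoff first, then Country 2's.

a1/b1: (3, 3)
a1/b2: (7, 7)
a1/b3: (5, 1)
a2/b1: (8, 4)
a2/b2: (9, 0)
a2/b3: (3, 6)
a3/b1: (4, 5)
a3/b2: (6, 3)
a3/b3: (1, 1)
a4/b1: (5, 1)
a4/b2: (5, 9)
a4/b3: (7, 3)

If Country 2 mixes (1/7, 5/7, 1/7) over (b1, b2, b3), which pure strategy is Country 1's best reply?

a2

Country 1's best reply maximizes expected payoff against the mix.
a1: (1/7)·3 + (5/7)·7 + (1/7)·5 = 43/7
a2: (1/7)·8 + (5/7)·9 + (1/7)·3 = 8
a3: (1/7)·4 + (5/7)·6 + (1/7)·1 = 5
a4: (1/7)·5 + (5/7)·5 + (1/7)·7 = 37/7
Highest expected payoff is 8, from a2.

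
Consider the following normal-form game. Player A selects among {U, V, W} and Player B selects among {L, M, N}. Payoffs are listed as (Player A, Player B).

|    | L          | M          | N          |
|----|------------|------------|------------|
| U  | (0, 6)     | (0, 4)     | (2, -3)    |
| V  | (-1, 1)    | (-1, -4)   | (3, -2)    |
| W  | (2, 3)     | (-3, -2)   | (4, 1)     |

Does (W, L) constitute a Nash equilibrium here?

Yes

Holding Player B at L: Player A gets 2 from W, versus 0 from U, -1 from V. No profitable deviation for Player A.
Holding Player A at W: Player B gets 3 from L, versus -2 from M, 1 from N. No profitable deviation for Player B either.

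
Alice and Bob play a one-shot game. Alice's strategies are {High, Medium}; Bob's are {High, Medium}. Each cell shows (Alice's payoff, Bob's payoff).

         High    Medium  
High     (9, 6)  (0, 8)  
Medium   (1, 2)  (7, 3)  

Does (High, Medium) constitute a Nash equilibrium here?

Holding Bob at Medium: Alice gets 0 from High but could get 7 by switching to Medium. Alice has a profitable deviation.

No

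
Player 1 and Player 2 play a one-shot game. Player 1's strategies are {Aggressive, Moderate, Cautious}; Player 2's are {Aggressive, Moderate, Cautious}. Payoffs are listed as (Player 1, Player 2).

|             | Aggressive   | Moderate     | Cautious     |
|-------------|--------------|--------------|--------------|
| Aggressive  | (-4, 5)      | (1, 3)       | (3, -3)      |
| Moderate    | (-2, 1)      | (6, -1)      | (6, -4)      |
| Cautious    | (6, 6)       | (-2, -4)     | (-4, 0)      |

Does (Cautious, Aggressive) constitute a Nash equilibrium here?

Holding Player 2 at Aggressive: Player 1 gets 6 from Cautious, versus -4 from Aggressive, -2 from Moderate. No profitable deviation for Player 1.
Holding Player 1 at Cautious: Player 2 gets 6 from Aggressive, versus -4 from Moderate, 0 from Cautious. No profitable deviation for Player 2 either.

Yes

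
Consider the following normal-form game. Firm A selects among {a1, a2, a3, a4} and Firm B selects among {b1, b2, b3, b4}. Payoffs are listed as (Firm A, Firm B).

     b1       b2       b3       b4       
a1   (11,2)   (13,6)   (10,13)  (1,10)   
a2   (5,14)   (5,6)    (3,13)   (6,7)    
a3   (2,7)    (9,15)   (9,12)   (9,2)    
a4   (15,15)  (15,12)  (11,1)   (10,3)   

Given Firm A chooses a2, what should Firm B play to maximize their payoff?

With Firm A fixed at a2, Firm B's payoffs are: b1 → 14, b2 → 6, b3 → 13, b4 → 7.
The maximum is 14, achieved by b1.

b1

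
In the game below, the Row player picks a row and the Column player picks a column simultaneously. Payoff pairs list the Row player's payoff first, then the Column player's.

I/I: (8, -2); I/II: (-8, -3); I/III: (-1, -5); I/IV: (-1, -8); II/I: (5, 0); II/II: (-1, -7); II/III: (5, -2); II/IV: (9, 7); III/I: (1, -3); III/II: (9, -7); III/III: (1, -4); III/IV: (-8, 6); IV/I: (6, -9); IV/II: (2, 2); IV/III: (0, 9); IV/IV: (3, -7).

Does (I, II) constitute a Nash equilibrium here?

Holding the Column player at II: the Row player gets -8 from I but could get 9 by switching to III. The Row player has a profitable deviation.

No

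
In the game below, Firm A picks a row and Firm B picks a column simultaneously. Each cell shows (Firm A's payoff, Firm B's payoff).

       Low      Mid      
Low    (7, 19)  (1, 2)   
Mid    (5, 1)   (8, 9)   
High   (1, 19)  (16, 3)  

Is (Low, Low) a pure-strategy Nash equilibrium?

Holding Firm B at Low: Firm A gets 7 from Low, versus 5 from Mid, 1 from High. No profitable deviation for Firm A.
Holding Firm A at Low: Firm B gets 19 from Low, versus 2 from Mid. No profitable deviation for Firm B either.

Yes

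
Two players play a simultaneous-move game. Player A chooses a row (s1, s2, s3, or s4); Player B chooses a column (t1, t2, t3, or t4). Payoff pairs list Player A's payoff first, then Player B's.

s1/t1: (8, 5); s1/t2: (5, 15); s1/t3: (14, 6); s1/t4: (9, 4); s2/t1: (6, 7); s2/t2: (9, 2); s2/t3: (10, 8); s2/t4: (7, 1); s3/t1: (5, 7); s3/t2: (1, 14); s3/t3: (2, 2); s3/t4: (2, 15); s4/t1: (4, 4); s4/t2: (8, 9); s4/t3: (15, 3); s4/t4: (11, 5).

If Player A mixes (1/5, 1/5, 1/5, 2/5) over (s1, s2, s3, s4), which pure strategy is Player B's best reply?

Compute Player B's expected payoff from each pure strategy against the given mix.
t1: (1/5)·5 + (1/5)·7 + (1/5)·7 + (2/5)·4 = 27/5
t2: (1/5)·15 + (1/5)·2 + (1/5)·14 + (2/5)·9 = 49/5
t3: (1/5)·6 + (1/5)·8 + (1/5)·2 + (2/5)·3 = 22/5
t4: (1/5)·4 + (1/5)·1 + (1/5)·15 + (2/5)·5 = 6
Highest expected payoff is 49/5, from t2.

t2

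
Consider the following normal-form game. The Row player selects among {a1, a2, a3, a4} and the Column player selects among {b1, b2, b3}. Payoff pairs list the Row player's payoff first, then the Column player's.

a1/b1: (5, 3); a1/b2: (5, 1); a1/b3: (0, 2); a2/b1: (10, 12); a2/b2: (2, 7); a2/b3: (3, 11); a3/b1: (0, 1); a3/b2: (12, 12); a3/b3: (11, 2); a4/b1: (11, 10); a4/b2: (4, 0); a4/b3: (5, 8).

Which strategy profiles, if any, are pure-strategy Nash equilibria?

A profile is a Nash equilibrium when each player is best-responding to the other.
The Row player's best responses — vs b1: a4 (payoff 11); vs b2: a3 (payoff 12); vs b3: a3 (payoff 11).
The Column player's best responses — vs a1: b1 (payoff 3); vs a2: b1 (payoff 12); vs a3: b2 (payoff 12); vs a4: b1 (payoff 10).
Mutual best responses occur at (a3, b2) and (a4, b1); at each, neither player gains by switching.

(a3, b2) and (a4, b1)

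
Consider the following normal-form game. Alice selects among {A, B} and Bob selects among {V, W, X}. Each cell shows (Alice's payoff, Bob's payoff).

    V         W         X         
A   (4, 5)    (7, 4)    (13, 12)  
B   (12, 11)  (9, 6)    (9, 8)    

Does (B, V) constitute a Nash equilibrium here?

Yes

Holding Bob at V: Alice gets 12 from B, versus 4 from A. No profitable deviation for Alice.
Holding Alice at B: Bob gets 11 from V, versus 6 from W, 8 from X. No profitable deviation for Bob either.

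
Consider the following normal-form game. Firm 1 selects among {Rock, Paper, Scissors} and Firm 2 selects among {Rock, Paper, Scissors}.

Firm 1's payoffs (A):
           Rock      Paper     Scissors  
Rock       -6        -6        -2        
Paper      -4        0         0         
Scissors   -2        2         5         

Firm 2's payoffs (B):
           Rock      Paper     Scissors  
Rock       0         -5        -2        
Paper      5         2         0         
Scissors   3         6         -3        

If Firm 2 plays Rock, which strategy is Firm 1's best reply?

Scissors

With Firm 2 fixed at Rock, Firm 1's payoffs are: Rock → -6, Paper → -4, Scissors → -2.
The maximum is -2, achieved by Scissors.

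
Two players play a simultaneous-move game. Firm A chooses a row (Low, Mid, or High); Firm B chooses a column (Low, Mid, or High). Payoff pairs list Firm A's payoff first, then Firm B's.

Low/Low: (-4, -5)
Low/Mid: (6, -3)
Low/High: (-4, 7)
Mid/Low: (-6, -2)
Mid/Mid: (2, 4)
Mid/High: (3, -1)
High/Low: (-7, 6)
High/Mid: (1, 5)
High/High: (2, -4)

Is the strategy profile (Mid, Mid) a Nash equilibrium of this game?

No

Holding Firm B at Mid: Firm A gets 2 from Mid but could get 6 by switching to Low. Firm A has a profitable deviation.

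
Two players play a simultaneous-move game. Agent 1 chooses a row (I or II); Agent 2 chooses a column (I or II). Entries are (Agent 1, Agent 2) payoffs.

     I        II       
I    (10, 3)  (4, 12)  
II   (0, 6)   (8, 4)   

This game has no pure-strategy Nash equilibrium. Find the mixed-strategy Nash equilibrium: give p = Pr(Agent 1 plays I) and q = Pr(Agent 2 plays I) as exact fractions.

In a mixed NE each player is indifferent between their pure strategies, so the opponent's mix sets the indifference.
Agent 2 indifferent between I and II: p·3 + (1−p)·6 = p·12 + (1−p)·4 ⟹ 6 + (-3)p = 4 + 8p ⟹ p = 2/11.
Agent 1 indifferent between I and II: q·10 + (1−q)·4 = q·0 + (1−q)·8 ⟹ 4 + 6q = 8 + (-8)q ⟹ q = 2/7.

p = 2/11, q = 2/7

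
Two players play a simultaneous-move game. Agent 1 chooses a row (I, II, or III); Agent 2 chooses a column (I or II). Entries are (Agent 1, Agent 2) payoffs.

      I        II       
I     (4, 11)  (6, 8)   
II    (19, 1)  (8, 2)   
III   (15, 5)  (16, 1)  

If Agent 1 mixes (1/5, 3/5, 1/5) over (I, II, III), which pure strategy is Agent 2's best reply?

I

Agent 2's best reply maximizes expected payoff against the mix.
I: (1/5)·11 + (3/5)·1 + (1/5)·5 = 19/5
II: (1/5)·8 + (3/5)·2 + (1/5)·1 = 3
Highest expected payoff is 19/5, from I.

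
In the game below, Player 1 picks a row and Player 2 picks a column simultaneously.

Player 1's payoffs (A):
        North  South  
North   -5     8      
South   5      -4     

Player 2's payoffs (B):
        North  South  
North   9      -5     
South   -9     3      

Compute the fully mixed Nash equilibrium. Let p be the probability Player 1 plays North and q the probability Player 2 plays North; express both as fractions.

p = 6/13, q = 6/11

Each player's mixing probability is pinned down by making the *other* player indifferent.
Player 2 indifferent between North and South: p·9 + (1−p)·(-9) = p·(-5) + (1−p)·3 ⟹ (-9) + 18p = 3 + (-8)p ⟹ p = 6/13.
Player 1 indifferent between North and South: q·(-5) + (1−q)·8 = q·5 + (1−q)·(-4) ⟹ 8 + (-13)q = (-4) + 9q ⟹ q = 6/11.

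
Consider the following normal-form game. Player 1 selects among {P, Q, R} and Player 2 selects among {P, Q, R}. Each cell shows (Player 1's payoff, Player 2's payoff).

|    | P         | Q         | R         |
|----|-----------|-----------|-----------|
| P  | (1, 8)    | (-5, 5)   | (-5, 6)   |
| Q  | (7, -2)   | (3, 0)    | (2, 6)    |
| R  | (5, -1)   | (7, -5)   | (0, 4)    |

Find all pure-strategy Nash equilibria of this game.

(Q, R)

Check mutual best responses: a cell is a NE iff neither player can gain by unilaterally deviating.
Player 1's best responses — vs P: Q (payoff 7); vs Q: R (payoff 7); vs R: Q (payoff 2).
Player 2's best responses — vs P: P (payoff 8); vs Q: R (payoff 6); vs R: R (payoff 4).
The only mutual best response is (Q, R); neither player gains by switching there.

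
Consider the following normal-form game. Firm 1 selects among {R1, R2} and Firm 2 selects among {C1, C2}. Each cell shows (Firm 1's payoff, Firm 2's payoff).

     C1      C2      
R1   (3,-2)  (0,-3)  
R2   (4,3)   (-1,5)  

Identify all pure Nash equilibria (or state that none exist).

None

Check mutual best responses: a cell is a NE iff neither player can gain by unilaterally deviating.
Firm 1's best responses — vs C1: R2 (payoff 4); vs C2: R1 (payoff 0).
Firm 2's best responses — vs R1: C1 (payoff -2); vs R2: C2 (payoff 5).
No cell has both players best-responding. For instance, Firm 1's best reply to C2 is R1, but against R1 Firm 2 prefers C1 over C2.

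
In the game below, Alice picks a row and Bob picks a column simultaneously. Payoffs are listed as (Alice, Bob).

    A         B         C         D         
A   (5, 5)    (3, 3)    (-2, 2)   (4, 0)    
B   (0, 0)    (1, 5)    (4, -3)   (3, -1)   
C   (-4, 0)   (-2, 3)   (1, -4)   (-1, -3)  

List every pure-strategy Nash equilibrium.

Check mutual best responses: a cell is a NE iff neither player can gain by unilaterally deviating.
Alice's best responses — vs A: A (payoff 5); vs B: A (payoff 3); vs C: B (payoff 4); vs D: A (payoff 4).
Bob's best responses — vs A: A (payoff 5); vs B: B (payoff 5); vs C: B (payoff 3).
The only mutual best response is (A, A); neither player gains by switching there.

(A, A)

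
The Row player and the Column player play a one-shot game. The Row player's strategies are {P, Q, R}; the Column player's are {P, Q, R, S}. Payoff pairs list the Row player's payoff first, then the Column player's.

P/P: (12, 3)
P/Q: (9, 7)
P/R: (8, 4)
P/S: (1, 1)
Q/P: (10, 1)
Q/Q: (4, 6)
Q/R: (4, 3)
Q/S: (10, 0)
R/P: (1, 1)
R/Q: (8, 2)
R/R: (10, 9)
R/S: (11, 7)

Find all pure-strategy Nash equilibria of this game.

(P, Q) and (R, R)

A profile is a Nash equilibrium when each player is best-responding to the other.
The Row player's best responses — vs P: P (payoff 12); vs Q: P (payoff 9); vs R: R (payoff 10); vs S: R (payoff 11).
The Column player's best responses — vs P: Q (payoff 7); vs Q: Q (payoff 6); vs R: R (payoff 9).
Mutual best responses occur at (P, Q) and (R, R); at each, neither player gains by switching.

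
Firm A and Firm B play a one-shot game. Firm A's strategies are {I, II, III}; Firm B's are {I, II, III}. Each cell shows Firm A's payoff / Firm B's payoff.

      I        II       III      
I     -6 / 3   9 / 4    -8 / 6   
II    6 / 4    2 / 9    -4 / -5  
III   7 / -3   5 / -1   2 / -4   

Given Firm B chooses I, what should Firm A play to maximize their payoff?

With Firm B fixed at I, Firm A's payoffs are: I → -6, II → 6, III → 7.
The maximum is 7, achieved by III.

III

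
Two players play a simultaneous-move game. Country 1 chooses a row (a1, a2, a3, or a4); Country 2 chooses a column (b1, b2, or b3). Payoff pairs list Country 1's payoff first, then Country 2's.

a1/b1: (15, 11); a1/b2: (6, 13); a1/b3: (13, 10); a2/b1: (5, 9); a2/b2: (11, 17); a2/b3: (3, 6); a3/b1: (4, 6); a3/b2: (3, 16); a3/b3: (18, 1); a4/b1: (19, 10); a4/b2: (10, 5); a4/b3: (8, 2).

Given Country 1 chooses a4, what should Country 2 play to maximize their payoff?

With Country 1 fixed at a4, Country 2's payoffs are: b1 → 10, b2 → 5, b3 → 2.
The maximum is 10, achieved by b1.

b1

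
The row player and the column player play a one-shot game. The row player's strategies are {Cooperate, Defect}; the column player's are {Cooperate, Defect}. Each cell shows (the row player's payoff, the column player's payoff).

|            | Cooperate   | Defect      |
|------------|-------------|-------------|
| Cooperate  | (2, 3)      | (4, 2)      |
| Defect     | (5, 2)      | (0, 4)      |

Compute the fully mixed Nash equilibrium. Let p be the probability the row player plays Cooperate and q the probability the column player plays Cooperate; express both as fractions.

p = 2/3, q = 4/7

Each player's mixing probability is pinned down by making the *other* player indifferent.
The column player indifferent between Cooperate and Defect: p·3 + (1−p)·2 = p·2 + (1−p)·4 ⟹ 2 + 1p = 4 + (-2)p ⟹ p = 2/3.
The row player indifferent between Cooperate and Defect: q·2 + (1−q)·4 = q·5 + (1−q)·0 ⟹ 4 + (-2)q = 0 + 5q ⟹ q = 4/7.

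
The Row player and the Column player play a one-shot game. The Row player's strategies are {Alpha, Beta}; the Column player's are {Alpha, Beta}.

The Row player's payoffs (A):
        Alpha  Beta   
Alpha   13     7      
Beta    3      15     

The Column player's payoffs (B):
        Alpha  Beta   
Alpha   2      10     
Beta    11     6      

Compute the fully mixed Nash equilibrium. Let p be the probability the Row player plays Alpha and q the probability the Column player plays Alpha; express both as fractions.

Each player's mixing probability is pinned down by making the *other* player indifferent.
The Column player indifferent between Alpha and Beta: p·2 + (1−p)·11 = p·10 + (1−p)·6 ⟹ 11 + (-9)p = 6 + 4p ⟹ p = 5/13.
The Row player indifferent between Alpha and Beta: q·13 + (1−q)·7 = q·3 + (1−q)·15 ⟹ 7 + 6q = 15 + (-12)q ⟹ q = 4/9.

p = 5/13, q = 4/9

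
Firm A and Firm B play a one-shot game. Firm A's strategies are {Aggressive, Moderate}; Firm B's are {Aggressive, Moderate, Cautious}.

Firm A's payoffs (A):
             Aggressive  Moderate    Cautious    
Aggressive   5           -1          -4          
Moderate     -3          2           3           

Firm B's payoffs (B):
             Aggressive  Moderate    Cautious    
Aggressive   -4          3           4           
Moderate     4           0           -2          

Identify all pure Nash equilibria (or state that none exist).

Find each player's best response to every opponent strategy; NE are the intersections.
Firm A's best responses — vs Aggressive: Aggressive (payoff 5); vs Moderate: Moderate (payoff 2); vs Cautious: Moderate (payoff 3).
Firm B's best responses — vs Aggressive: Cautious (payoff 4); vs Moderate: Aggressive (payoff 4).
No cell has both players best-responding. For instance, Firm A's best reply to Aggressive is Aggressive, but against Aggressive Firm B prefers Cautious over Aggressive.

None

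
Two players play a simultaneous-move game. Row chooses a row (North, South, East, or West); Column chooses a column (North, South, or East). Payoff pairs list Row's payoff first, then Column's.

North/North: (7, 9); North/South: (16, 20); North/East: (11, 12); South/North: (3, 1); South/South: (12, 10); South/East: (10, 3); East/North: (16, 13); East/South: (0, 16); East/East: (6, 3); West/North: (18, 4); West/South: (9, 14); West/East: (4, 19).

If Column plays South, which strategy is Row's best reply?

With Column fixed at South, Row's payoffs are: North → 16, South → 12, East → 0, West → 9.
The maximum is 16, achieved by North.

North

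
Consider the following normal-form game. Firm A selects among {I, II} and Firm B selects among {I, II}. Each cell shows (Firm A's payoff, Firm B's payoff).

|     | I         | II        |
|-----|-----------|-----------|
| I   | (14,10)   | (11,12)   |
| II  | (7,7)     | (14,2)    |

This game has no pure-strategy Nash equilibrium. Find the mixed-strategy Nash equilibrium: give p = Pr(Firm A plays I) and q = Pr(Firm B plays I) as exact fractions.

In a mixed NE each player is indifferent between their pure strategies, so the opponent's mix sets the indifference.
Firm B indifferent between I and II: p·10 + (1−p)·7 = p·12 + (1−p)·2 ⟹ 7 + 3p = 2 + 10p ⟹ p = 5/7.
Firm A indifferent between I and II: q·14 + (1−q)·11 = q·7 + (1−q)·14 ⟹ 11 + 3q = 14 + (-7)q ⟹ q = 3/10.

p = 5/7, q = 3/10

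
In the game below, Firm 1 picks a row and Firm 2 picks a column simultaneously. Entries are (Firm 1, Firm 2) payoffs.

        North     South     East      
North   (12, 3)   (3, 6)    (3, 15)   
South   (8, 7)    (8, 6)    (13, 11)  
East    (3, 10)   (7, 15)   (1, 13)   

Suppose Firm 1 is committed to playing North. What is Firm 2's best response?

East

With Firm 1 fixed at North, Firm 2's payoffs are: North → 3, South → 6, East → 15.
The maximum is 15, achieved by East.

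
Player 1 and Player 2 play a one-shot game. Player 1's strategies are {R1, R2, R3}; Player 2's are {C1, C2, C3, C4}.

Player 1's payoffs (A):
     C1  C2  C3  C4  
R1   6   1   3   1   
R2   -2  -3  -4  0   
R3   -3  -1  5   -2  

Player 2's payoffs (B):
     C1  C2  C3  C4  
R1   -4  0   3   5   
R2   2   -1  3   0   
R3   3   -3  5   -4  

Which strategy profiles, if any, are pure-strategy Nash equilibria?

(R1, C4) and (R3, C3)

Check mutual best responses: a cell is a NE iff neither player can gain by unilaterally deviating.
Player 1's best responses — vs C1: R1 (payoff 6); vs C2: R1 (payoff 1); vs C3: R3 (payoff 5); vs C4: R1 (payoff 1).
Player 2's best responses — vs R1: C4 (payoff 5); vs R2: C3 (payoff 3); vs R3: C3 (payoff 5).
Mutual best responses occur at (R1, C4) and (R3, C3); at each, neither player gains by switching.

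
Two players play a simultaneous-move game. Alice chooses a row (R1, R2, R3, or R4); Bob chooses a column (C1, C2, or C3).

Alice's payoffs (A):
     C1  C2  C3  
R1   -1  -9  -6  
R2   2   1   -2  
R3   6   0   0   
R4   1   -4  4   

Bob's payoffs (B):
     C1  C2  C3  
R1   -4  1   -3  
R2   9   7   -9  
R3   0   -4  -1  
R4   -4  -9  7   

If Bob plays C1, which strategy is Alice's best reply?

With Bob fixed at C1, Alice's payoffs are: R1 → -1, R2 → 2, R3 → 6, R4 → 1.
The maximum is 6, achieved by R3.

R3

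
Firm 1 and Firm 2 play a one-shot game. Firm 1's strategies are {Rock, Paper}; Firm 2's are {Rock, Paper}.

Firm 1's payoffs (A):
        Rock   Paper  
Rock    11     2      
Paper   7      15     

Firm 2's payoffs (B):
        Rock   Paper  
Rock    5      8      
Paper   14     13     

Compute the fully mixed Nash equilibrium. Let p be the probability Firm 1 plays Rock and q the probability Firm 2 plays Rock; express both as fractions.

p = 1/4, q = 13/17

Each player's mixing probability is pinned down by making the *other* player indifferent.
Firm 2 indifferent between Rock and Paper: p·5 + (1−p)·14 = p·8 + (1−p)·13 ⟹ 14 + (-9)p = 13 + (-5)p ⟹ p = 1/4.
Firm 1 indifferent between Rock and Paper: q·11 + (1−q)·2 = q·7 + (1−q)·15 ⟹ 2 + 9q = 15 + (-8)q ⟹ q = 13/17.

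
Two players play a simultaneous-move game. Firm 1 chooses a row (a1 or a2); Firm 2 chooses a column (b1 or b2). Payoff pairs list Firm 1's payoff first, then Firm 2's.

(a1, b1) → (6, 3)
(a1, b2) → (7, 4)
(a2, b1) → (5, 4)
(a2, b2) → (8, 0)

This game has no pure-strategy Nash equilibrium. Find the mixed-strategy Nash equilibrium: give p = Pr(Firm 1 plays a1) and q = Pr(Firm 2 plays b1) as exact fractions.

p = 4/5, q = 1/2

Each player's mixing probability is pinned down by making the *other* player indifferent.
Firm 2 indifferent between b1 and b2: p·3 + (1−p)·4 = p·4 + (1−p)·0 ⟹ 4 + (-1)p = 0 + 4p ⟹ p = 4/5.
Firm 1 indifferent between a1 and a2: q·6 + (1−q)·7 = q·5 + (1−q)·8 ⟹ 7 + (-1)q = 8 + (-3)q ⟹ q = 1/2.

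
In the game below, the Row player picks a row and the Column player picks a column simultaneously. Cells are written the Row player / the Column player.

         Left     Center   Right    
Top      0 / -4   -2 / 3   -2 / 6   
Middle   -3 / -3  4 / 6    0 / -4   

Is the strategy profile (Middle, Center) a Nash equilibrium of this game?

Holding the Column player at Center: the Row player gets 4 from Middle, versus -2 from Top. No profitable deviation for the Row player.
Holding the Row player at Middle: the Column player gets 6 from Center, versus -3 from Left, -4 from Right. No profitable deviation for the Column player either.

Yes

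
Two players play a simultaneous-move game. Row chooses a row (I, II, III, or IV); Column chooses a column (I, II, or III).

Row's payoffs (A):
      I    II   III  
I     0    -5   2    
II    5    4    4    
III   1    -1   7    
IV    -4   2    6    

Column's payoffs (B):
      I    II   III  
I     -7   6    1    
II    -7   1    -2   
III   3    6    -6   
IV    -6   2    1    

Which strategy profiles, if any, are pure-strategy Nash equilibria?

Find each player's best response to every opponent strategy; NE are the intersections.
Row's best responses — vs I: II (payoff 5); vs II: II (payoff 4); vs III: III (payoff 7).
Column's best responses — vs I: II (payoff 6); vs II: II (payoff 1); vs III: II (payoff 6); vs IV: II (payoff 2).
The only mutual best response is (II, II); neither player gains by switching there.

(II, II)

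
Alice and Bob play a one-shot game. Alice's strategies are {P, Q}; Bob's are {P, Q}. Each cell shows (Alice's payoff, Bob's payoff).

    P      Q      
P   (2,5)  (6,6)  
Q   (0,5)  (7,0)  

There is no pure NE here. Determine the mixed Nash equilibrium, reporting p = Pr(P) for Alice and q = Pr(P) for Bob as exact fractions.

In a mixed NE each player is indifferent between their pure strategies, so the opponent's mix sets the indifference.
Bob indifferent between P and Q: p·5 + (1−p)·5 = p·6 + (1−p)·0 ⟹ 5 + 0p = 0 + 6p ⟹ p = 5/6.
Alice indifferent between P and Q: q·2 + (1−q)·6 = q·0 + (1−q)·7 ⟹ 6 + (-4)q = 7 + (-7)q ⟹ q = 1/3.

p = 5/6, q = 1/3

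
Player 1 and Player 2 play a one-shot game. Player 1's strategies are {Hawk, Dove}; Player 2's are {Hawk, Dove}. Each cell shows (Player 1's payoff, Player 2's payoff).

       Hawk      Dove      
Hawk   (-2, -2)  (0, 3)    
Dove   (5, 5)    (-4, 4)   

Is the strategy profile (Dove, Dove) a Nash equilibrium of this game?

No

Holding Player 2 at Dove: Player 1 gets -4 from Dove but could get 0 by switching to Hawk. Player 1 has a profitable deviation.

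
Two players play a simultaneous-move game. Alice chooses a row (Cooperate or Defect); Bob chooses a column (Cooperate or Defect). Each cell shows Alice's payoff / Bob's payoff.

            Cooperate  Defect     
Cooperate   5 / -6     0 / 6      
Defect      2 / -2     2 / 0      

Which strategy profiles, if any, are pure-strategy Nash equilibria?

(Defect, Defect)

Check mutual best responses: a cell is a NE iff neither player can gain by unilaterally deviating.
Alice's best responses — vs Cooperate: Cooperate (payoff 5); vs Defect: Defect (payoff 2).
Bob's best responses — vs Cooperate: Defect (payoff 6); vs Defect: Defect (payoff 0).
The only mutual best response is (Defect, Defect); neither player gains by switching there.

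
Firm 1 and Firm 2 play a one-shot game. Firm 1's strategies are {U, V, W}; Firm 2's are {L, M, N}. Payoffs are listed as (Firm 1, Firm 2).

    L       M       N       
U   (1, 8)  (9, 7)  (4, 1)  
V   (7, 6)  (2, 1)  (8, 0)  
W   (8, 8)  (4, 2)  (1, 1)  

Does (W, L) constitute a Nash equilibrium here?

Holding Firm 2 at L: Firm 1 gets 8 from W, versus 1 from U, 7 from V. No profitable deviation for Firm 1.
Holding Firm 1 at W: Firm 2 gets 8 from L, versus 2 from M, 1 from N. No profitable deviation for Firm 2 either.

Yes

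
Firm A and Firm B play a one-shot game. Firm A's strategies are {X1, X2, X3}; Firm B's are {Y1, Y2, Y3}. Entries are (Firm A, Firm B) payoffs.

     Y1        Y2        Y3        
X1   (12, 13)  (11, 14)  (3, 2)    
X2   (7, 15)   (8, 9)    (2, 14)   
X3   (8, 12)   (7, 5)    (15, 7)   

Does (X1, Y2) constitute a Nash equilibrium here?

Holding Firm B at Y2: Firm A gets 11 from X1, versus 8 from X2, 7 from X3. No profitable deviation for Firm A.
Holding Firm A at X1: Firm B gets 14 from Y2, versus 13 from Y1, 2 from Y3. No profitable deviation for Firm B either.

Yes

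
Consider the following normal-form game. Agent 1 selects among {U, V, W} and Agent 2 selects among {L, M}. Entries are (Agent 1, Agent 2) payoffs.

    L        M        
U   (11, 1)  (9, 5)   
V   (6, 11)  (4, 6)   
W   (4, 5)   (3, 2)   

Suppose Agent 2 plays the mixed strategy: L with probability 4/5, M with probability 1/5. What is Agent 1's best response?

U

Compute Agent 1's expected payoff from each pure strategy against the given mix.
U: (4/5)·11 + (1/5)·9 = 53/5
V: (4/5)·6 + (1/5)·4 = 28/5
W: (4/5)·4 + (1/5)·3 = 19/5
Highest expected payoff is 53/5, from U.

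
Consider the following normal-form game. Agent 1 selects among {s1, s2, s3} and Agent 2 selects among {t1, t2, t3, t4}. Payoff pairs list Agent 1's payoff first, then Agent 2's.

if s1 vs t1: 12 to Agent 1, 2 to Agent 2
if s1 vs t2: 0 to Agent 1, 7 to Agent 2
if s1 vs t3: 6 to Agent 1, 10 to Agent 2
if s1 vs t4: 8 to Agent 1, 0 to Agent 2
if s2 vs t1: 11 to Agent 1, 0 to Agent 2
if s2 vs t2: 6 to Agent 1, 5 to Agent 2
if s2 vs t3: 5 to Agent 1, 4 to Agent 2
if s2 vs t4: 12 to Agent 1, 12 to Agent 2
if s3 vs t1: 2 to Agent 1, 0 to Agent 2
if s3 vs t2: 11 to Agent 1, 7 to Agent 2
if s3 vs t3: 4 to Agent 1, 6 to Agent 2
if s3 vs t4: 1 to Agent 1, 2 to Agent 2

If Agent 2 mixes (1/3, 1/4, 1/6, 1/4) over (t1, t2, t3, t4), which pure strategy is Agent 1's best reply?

Agent 1's best reply maximizes expected payoff against the mix.
s1: (1/3)·12 + (1/4)·0 + (1/6)·6 + (1/4)·8 = 7
s2: (1/3)·11 + (1/4)·6 + (1/6)·5 + (1/4)·12 = 9
s3: (1/3)·2 + (1/4)·11 + (1/6)·4 + (1/4)·1 = 13/3
Highest expected payoff is 9, from s2.

s2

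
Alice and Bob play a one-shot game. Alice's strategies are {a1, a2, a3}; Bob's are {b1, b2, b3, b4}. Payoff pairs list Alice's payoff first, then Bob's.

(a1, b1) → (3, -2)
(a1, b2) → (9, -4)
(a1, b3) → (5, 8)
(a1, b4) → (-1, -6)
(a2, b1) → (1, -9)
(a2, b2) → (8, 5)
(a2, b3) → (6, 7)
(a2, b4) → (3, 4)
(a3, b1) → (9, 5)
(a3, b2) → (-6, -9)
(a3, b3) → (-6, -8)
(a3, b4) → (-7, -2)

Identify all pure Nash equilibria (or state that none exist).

Check mutual best responses: a cell is a NE iff neither player can gain by unilaterally deviating.
Alice's best responses — vs b1: a3 (payoff 9); vs b2: a1 (payoff 9); vs b3: a2 (payoff 6); vs b4: a2 (payoff 3).
Bob's best responses — vs a1: b3 (payoff 8); vs a2: b3 (payoff 7); vs a3: b1 (payoff 5).
Mutual best responses occur at (a2, b3) and (a3, b1); at each, neither player gains by switching.

(a2, b3) and (a3, b1)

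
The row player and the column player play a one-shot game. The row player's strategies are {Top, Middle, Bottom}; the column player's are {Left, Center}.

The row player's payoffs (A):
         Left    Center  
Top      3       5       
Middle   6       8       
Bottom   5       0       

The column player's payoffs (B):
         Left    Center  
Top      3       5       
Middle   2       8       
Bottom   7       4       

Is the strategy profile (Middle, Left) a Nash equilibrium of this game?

Holding the column player at Left: the row player gets 6 from Middle, versus 3 from Top, 5 from Bottom. No profitable deviation for the row player.
Holding the row player at Middle: the column player gets 2 from Left but could get 8 by switching to Center. The column player has a profitable deviation.

No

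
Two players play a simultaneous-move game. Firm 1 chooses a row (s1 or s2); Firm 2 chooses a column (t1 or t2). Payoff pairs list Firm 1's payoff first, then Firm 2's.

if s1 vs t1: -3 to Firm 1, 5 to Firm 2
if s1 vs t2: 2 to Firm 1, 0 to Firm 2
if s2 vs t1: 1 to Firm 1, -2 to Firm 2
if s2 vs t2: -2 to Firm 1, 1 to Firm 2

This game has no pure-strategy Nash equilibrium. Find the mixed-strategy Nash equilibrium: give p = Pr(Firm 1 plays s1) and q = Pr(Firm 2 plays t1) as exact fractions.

p = 3/8, q = 1/2

In a mixed NE each player is indifferent between their pure strategies, so the opponent's mix sets the indifference.
Firm 2 indifferent between t1 and t2: p·5 + (1−p)·(-2) = p·0 + (1−p)·1 ⟹ (-2) + 7p = 1 + (-1)p ⟹ p = 3/8.
Firm 1 indifferent between s1 and s2: q·(-3) + (1−q)·2 = q·1 + (1−q)·(-2) ⟹ 2 + (-5)q = (-2) + 3q ⟹ q = 1/2.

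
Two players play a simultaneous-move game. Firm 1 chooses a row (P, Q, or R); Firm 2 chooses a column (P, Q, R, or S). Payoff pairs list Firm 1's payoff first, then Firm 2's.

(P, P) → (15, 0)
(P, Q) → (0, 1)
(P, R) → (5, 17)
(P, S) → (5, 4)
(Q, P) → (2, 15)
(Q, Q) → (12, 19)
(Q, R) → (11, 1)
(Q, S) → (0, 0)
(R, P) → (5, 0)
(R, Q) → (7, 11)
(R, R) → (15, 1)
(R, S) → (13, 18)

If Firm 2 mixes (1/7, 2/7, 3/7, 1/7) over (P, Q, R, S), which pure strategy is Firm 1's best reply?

R

Compute Firm 1's expected payoff from each pure strategy against the given mix.
P: (1/7)·15 + (2/7)·0 + (3/7)·5 + (1/7)·5 = 5
Q: (1/7)·2 + (2/7)·12 + (3/7)·11 + (1/7)·0 = 59/7
R: (1/7)·5 + (2/7)·7 + (3/7)·15 + (1/7)·13 = 11
Highest expected payoff is 11, from R.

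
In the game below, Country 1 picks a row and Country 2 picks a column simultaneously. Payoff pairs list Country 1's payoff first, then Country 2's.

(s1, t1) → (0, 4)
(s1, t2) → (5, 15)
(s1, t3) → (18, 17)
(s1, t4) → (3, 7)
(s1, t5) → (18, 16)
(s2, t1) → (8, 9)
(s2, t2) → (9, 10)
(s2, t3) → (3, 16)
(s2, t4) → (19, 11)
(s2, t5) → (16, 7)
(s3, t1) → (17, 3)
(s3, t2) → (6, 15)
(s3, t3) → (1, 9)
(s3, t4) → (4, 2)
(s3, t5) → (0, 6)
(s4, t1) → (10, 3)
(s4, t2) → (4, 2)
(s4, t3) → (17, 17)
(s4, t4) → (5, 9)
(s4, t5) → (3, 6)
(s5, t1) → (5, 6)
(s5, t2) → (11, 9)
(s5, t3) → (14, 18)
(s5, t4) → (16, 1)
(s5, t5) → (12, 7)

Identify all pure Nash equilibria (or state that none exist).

(s1, t3)

Check mutual best responses: a cell is a NE iff neither player can gain by unilaterally deviating.
Country 1's best responses — vs t1: s3 (payoff 17); vs t2: s5 (payoff 11); vs t3: s1 (payoff 18); vs t4: s2 (payoff 19); vs t5: s1 (payoff 18).
Country 2's best responses — vs s1: t3 (payoff 17); vs s2: t3 (payoff 16); vs s3: t2 (payoff 15); vs s4: t3 (payoff 17); vs s5: t3 (payoff 18).
The only mutual best response is (s1, t3); neither player gains by switching there.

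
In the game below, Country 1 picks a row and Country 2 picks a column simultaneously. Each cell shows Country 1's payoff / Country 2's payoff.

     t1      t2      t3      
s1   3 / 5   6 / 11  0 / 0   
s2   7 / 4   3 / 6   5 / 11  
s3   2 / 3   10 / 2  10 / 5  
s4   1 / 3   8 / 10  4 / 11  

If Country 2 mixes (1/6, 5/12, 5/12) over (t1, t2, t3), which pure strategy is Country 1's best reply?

Country 1's best reply maximizes expected payoff against the mix.
s1: (1/6)·3 + (5/12)·6 + (5/12)·0 = 3
s2: (1/6)·7 + (5/12)·3 + (5/12)·5 = 9/2
s3: (1/6)·2 + (5/12)·10 + (5/12)·10 = 26/3
s4: (1/6)·1 + (5/12)·8 + (5/12)·4 = 31/6
Highest expected payoff is 26/3, from s3.

s3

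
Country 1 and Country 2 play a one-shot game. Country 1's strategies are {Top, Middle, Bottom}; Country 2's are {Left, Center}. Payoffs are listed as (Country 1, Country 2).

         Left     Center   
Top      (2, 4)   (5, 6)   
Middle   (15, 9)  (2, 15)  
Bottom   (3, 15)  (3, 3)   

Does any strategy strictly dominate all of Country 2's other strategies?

A strategy is strictly dominant if it gives Country 2 a strictly higher payoff than every other strategy, against every choice by the opponent.
Left is not dominant: against Top, Center gives 6 > 4.
Center is not dominant: against Bottom, Left gives 15 > 3.
No single strategy is best against every opponent action.

None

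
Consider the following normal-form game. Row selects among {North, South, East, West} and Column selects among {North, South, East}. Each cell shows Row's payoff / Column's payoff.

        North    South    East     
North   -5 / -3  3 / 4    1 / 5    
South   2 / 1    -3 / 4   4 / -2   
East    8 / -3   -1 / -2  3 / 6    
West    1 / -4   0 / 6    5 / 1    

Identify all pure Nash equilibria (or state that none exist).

Find each player's best response to every opponent strategy; NE are the intersections.
Row's best responses — vs North: East (payoff 8); vs South: North (payoff 3); vs East: West (payoff 5).
Column's best responses — vs North: East (payoff 5); vs South: South (payoff 4); vs East: East (payoff 6); vs West: South (payoff 6).
No cell has both players best-responding. For instance, Row's best reply to North is East, but against East Column prefers East over North.

None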